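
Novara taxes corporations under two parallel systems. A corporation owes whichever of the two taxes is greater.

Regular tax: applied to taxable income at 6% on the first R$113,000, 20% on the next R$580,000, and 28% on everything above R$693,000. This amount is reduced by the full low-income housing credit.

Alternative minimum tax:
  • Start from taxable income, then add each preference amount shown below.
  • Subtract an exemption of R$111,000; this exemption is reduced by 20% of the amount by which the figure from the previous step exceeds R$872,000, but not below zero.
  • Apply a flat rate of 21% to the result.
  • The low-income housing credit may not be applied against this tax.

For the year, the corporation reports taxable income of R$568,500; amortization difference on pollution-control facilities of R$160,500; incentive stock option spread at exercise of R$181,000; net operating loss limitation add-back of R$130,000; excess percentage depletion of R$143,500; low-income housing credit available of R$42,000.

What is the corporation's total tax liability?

Regular tax:
  R$113,000 × 6% = R$6,780
  R$455,500 × 20% = R$91,100
  → R$97,880
  Less low-income housing credit R$42,000 → R$55,880

Alternative minimum tax:
  Adjusted income: R$568,500 + R$160,500 + R$181,000 + R$130,000 + R$143,500 = R$1,183,500
  Exemption: R$111,000 − 20% × (R$1,183,500 − R$872,000) = R$111,000 − R$62,300 = R$48,700
  Base: R$1,183,500 − R$48,700 = R$1,134,800
  R$1,134,800 × 21% = R$238,308

R$238,308 > R$55,880, so the alternative minimum tax is the binding amount.

R$238,308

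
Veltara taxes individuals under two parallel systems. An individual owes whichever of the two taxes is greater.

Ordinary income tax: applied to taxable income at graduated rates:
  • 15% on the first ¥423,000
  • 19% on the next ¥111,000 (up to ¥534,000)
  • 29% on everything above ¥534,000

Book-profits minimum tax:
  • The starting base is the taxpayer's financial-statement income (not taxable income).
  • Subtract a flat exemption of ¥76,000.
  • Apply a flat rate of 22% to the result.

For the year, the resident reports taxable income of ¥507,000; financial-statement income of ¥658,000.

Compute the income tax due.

¥128,040

Ordinary income tax:
  ¥423,000 × 15% = ¥63,450
  ¥84,000 × 19% = ¥15,960
  → ¥79,410

Book-profits minimum tax:
  Base (financial-statement income): ¥658,000
  Less exemption ¥76,000 → base ¥582,000
  ¥582,000 × 22% = ¥128,040

¥128,040 > ¥79,410, so the book-profits minimum tax is the binding amount.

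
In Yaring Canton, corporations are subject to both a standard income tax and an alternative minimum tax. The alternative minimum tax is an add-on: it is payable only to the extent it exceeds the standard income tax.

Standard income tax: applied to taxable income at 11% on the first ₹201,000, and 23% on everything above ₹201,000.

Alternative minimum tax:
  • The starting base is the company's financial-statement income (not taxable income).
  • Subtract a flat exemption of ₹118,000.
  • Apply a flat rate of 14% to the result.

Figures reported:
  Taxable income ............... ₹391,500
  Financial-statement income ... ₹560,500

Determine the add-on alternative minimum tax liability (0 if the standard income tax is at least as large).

Alternative minimum tax:
  Base (financial-statement income): ₹560,500
  Less exemption ₹118,000 → base ₹442,500
  ₹442,500 × 14% = ₹61,950

Standard income tax:
  ₹201,000 × 11% = ₹22,110
  ₹190,500 × 23% = ₹43,815
  → ₹65,925

₹61,950 ≤ ₹65,925, so no add-on is due.

₹0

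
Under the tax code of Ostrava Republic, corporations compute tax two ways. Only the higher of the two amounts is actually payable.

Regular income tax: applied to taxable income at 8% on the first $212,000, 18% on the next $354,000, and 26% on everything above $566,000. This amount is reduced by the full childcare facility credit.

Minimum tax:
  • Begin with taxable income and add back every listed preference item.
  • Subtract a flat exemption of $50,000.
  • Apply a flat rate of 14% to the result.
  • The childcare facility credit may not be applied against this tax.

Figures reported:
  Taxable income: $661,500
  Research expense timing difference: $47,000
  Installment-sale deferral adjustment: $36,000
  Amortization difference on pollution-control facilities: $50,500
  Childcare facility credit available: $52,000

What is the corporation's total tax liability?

Regular income tax:
  $212,000 × 8% = $16,960
  $354,000 × 18% = $63,720
  $95,500 × 26% = $24,830
  → $105,510
  Less childcare facility credit $52,000 → $53,510

Minimum tax:
  Adjusted income: $661,500 + $47,000 + $36,000 + $50,500 = $795,000
  Less exemption $50,000 → base $745,000
  $745,000 × 14% = $104,300

$104,300 > $53,510, so the minimum tax is the binding amount.

$104,300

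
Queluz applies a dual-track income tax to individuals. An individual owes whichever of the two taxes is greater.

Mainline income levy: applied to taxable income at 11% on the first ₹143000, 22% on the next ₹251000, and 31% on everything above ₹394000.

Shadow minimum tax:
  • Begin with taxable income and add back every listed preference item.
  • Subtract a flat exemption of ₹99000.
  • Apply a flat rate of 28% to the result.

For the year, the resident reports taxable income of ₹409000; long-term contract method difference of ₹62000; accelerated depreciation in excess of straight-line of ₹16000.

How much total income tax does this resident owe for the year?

Shadow minimum tax:
  Adjusted income: ₹409000 + ₹62000 + ₹16000 = ₹487000
  Less exemption ₹99000 → base ₹388000
  ₹388000 × 28% = ₹108640

Mainline income levy:
  ₹143000 × 11% = ₹15730
  ₹251000 × 22% = ₹55220
  ₹15000 × 31% = ₹4650
  → ₹75600

₹108640 > ₹75600, so the shadow minimum tax is the binding amount.

₹108640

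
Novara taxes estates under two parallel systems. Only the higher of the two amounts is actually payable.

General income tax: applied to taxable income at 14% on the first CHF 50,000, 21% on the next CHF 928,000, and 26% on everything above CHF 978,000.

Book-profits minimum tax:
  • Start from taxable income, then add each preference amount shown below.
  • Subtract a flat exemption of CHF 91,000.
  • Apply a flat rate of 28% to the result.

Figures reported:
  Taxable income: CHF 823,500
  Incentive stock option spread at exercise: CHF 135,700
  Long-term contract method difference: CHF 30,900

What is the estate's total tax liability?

CHF 251,748

General income tax:
  CHF 50,000 × 14% = CHF 7,000
  CHF 773,500 × 21% = CHF 162,435
  → CHF 169,435

Book-profits minimum tax:
  Adjusted income: CHF 823,500 + CHF 135,700 + CHF 30,900 = CHF 990,100
  Less exemption CHF 91,000 → base CHF 899,100
  CHF 899,100 × 28% = CHF 251,748

CHF 251,748 > CHF 169,435, so the book-profits minimum tax is the binding amount.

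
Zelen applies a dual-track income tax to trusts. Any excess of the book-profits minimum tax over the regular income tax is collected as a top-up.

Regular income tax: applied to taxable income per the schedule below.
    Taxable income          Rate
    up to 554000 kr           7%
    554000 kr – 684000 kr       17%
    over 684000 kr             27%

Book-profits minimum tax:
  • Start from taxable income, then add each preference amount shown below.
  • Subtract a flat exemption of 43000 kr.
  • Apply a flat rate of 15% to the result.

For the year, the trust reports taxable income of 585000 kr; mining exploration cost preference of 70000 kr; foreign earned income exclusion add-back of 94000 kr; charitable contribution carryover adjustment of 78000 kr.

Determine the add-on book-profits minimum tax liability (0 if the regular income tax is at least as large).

73550 kr

Regular income tax:
  554000 kr × 7% = 38780 kr
  31000 kr × 17% = 5270 kr
  → 44050 kr

Book-profits minimum tax:
  Adjusted income: 585000 kr + 70000 kr + 94000 kr + 78000 kr = 827000 kr
  Less exemption 43000 kr → base 784000 kr
  784000 kr × 15% = 117600 kr

Excess of book-profits minimum tax over regular income tax: 117600 kr − 44050 kr = 73550 kr.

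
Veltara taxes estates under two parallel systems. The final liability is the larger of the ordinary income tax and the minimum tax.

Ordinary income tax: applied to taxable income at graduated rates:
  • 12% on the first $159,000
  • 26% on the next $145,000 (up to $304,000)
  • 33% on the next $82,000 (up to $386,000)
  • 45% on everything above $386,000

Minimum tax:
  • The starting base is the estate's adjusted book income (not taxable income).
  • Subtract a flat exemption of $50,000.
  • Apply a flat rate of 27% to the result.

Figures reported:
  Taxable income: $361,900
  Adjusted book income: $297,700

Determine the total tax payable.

$75,887

Ordinary income tax:
  $159,000 × 12% = $19,080
  $145,000 × 26% = $37,700
  $57,900 × 33% = $19,107
  → $75,887

Minimum tax:
  Base (adjusted book income): $297,700
  Less exemption $50,000 → base $247,700
  $247,700 × 27% = $66,879

$75,887 > $66,879, so the ordinary income tax governs.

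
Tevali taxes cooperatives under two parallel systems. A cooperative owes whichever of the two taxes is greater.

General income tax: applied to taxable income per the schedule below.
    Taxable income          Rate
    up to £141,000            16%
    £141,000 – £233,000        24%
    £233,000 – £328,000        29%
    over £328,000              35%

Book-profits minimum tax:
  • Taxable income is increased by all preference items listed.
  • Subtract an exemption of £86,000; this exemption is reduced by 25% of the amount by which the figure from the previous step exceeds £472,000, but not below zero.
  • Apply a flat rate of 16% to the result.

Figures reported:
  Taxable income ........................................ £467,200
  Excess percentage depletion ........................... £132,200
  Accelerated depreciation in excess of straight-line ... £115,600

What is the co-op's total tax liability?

£120,910

Book-profits minimum tax:
  Adjusted income: £467,200 + £132,200 + £115,600 = £715,000
  Exemption: £86,000 − 25% × (£715,000 − £472,000) = £86,000 − £60,750 = £25,250
  Base: £715,000 − £25,250 = £689,750
  £689,750 × 16% = £110,360

General income tax:
  £141,000 × 16% = £22,560
  £92,000 × 24% = £22,080
  £95,000 × 29% = £27,550
  £139,200 × 35% = £48,720
  → £120,910

£120,910 > £110,360, so the general income tax governs.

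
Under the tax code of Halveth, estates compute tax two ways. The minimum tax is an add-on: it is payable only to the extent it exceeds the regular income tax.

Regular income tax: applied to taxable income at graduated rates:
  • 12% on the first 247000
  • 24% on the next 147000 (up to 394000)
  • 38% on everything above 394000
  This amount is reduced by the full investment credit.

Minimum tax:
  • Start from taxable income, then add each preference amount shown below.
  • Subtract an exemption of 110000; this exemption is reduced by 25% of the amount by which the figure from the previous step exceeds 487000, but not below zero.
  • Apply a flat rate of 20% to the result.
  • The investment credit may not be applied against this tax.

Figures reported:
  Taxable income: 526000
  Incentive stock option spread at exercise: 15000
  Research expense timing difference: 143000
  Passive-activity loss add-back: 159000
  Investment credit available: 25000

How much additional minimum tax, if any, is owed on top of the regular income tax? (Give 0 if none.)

Regular income tax:
  247000 × 12% = 29640
  147000 × 24% = 35280
  132000 × 38% = 50160
  → 115080
  Less investment credit 25000 → 90080

Minimum tax:
  Adjusted income: 526000 + 15000 + 143000 + 159000 = 843000
  Exemption: 110000 − 25% × (843000 − 487000) = 110000 − 89000 = 21000
  Base: 843000 − 21000 = 822000
  822000 × 20% = 164400

Excess of minimum tax over regular income tax: 164400 − 90080 = 74320.

74320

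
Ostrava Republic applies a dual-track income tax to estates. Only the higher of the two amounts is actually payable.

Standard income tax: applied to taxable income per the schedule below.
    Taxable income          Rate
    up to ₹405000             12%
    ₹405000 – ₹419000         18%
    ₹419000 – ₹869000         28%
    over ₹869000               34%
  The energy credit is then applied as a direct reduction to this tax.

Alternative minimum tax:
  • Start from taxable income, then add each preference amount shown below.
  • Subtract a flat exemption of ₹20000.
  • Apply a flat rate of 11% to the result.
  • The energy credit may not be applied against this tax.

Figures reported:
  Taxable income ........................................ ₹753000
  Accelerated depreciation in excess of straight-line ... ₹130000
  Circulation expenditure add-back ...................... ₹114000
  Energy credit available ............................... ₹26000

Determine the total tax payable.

Standard income tax:
  ₹405000 × 12% = ₹48600
  ₹14000 × 18% = ₹2520
  ₹334000 × 28% = ₹93520
  → ₹144640
  Less energy credit ₹26000 → ₹118640

Alternative minimum tax:
  Adjusted income: ₹753000 + ₹130000 + ₹114000 = ₹997000
  Less exemption ₹20000 → base ₹977000
  ₹977000 × 11% = ₹107470

₹118640 > ₹107470, so the standard income tax governs.

₹118640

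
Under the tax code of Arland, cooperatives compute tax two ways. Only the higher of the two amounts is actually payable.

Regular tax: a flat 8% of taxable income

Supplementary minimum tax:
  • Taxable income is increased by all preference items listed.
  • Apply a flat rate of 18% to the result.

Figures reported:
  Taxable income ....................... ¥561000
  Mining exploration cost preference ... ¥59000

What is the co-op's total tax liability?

¥111600

Supplementary minimum tax:
  Adjusted income: ¥561000 + ¥59000 = ¥620000
  ¥620000 × 18% = ¥111600

Regular tax:
  ¥561000 × 8% = ¥44880

¥111600 > ¥44880, so the supplementary minimum tax is the binding amount.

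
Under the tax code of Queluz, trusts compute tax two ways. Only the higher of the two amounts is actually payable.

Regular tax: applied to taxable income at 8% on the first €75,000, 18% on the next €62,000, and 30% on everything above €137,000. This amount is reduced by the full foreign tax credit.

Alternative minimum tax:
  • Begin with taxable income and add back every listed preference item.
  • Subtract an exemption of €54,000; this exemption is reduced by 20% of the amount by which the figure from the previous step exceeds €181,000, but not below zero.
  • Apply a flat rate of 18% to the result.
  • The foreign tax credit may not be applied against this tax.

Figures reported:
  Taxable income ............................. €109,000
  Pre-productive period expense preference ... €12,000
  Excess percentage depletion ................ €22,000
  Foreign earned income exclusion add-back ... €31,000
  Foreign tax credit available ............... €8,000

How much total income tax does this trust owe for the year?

Alternative minimum tax:
  Adjusted income: €109,000 + €12,000 + €22,000 + €31,000 = €174,000
  Exemption: €174,000 ≤ €181,000, so full €54,000 applies
  Base: €174,000 − €54,000 = €120,000
  €120,000 × 18% = €21,600

Regular tax:
  €75,000 × 8% = €6,000
  €34,000 × 18% = €6,120
  → €12,120
  Less foreign tax credit €8,000 → €4,120

€21,600 > €4,120, so the alternative minimum tax is the binding amount.

€21,600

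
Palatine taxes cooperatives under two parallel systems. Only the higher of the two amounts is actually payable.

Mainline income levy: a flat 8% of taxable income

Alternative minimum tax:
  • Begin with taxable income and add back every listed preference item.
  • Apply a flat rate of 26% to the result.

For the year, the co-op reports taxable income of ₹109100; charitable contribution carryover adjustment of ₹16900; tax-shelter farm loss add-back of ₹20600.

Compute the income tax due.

₹38116

Alternative minimum tax:
  Adjusted income: ₹109100 + ₹16900 + ₹20600 = ₹146600
  ₹146600 × 26% = ₹38116

Mainline income levy:
  ₹109100 × 8% = ₹8728

₹38116 > ₹8728, so the alternative minimum tax is the binding amount.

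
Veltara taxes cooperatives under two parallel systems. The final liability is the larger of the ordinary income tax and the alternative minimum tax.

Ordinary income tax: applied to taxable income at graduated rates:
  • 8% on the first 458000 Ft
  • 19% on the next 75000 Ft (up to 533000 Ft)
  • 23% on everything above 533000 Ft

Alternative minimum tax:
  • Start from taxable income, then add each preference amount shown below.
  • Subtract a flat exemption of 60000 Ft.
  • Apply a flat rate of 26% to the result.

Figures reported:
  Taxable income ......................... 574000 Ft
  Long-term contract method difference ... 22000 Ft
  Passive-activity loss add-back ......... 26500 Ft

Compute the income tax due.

146250 Ft

Alternative minimum tax:
  Adjusted income: 574000 Ft + 22000 Ft + 26500 Ft = 622500 Ft
  Less exemption 60000 Ft → base 562500 Ft
  562500 Ft × 26% = 146250 Ft

Ordinary income tax:
  458000 Ft × 8% = 36640 Ft
  75000 Ft × 19% = 14250 Ft
  41000 Ft × 23% = 9430 Ft
  → 60320 Ft

146250 Ft > 60320 Ft, so the alternative minimum tax is the binding amount.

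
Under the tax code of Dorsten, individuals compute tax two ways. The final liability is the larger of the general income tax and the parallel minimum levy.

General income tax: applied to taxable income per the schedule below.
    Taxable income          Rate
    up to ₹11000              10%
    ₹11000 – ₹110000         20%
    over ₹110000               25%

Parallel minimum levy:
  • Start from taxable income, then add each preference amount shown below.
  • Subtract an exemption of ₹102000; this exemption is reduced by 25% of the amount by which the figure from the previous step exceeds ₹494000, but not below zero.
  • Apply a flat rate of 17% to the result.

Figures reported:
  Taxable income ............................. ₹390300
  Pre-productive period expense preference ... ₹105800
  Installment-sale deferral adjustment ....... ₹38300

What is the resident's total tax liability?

₹90975

Parallel minimum levy:
  Adjusted income: ₹390300 + ₹105800 + ₹38300 = ₹534400
  Exemption: ₹102000 − 25% × (₹534400 − ₹494000) = ₹102000 − ₹10100 = ₹91900
  Base: ₹534400 − ₹91900 = ₹442500
  ₹442500 × 17% = ₹75225

General income tax:
  ₹11000 × 10% = ₹1100
  ₹99000 × 20% = ₹19800
  ₹280300 × 25% = ₹70075
  → ₹90975

₹90975 > ₹75225, so the general income tax governs.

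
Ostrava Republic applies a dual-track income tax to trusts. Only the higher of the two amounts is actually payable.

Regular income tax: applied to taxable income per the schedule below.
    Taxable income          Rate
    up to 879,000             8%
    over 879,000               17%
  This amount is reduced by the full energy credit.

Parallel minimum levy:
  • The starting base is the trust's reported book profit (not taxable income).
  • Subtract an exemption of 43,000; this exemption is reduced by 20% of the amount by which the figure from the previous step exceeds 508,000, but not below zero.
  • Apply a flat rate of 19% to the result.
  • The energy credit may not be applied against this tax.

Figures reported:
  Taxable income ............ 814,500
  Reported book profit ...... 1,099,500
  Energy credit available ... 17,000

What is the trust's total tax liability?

208,905

Parallel minimum levy:
  Base (reported book profit): 1,099,500
  Exemption: 20% × (1,099,500 − 508,000) = 118,300 ≥ 43,000, so the exemption is fully phased out
  Base: 1,099,500 − 0 = 1,099,500
  1,099,500 × 19% = 208,905

Regular income tax:
  814,500 × 8% = 65,160
  Less energy credit 17,000 → 48,160

208,905 > 48,160, so the parallel minimum levy is the binding amount.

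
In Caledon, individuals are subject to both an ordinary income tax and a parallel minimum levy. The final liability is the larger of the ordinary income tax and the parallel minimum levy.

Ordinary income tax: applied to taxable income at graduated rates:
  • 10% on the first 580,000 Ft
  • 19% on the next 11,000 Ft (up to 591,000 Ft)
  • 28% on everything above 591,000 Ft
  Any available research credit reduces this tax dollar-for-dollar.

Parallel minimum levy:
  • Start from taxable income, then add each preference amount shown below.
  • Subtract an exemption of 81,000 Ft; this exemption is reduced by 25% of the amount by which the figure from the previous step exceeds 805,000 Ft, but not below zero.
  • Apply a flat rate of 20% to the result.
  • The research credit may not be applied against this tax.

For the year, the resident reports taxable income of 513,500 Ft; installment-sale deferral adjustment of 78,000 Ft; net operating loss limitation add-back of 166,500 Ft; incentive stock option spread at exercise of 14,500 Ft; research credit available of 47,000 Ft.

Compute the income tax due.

Ordinary income tax:
  513,500 Ft × 10% = 51,350 Ft
  Less research credit 47,000 Ft → 4,350 Ft

Parallel minimum levy:
  Adjusted income: 513,500 Ft + 78,000 Ft + 166,500 Ft + 14,500 Ft = 772,500 Ft
  Exemption: 772,500 Ft ≤ 805,000 Ft, so full 81,000 Ft applies
  Base: 772,500 Ft − 81,000 Ft = 691,500 Ft
  691,500 Ft × 20% = 138,300 Ft

138,300 Ft > 4,350 Ft, so the parallel minimum levy is the binding amount.

138,300 Ft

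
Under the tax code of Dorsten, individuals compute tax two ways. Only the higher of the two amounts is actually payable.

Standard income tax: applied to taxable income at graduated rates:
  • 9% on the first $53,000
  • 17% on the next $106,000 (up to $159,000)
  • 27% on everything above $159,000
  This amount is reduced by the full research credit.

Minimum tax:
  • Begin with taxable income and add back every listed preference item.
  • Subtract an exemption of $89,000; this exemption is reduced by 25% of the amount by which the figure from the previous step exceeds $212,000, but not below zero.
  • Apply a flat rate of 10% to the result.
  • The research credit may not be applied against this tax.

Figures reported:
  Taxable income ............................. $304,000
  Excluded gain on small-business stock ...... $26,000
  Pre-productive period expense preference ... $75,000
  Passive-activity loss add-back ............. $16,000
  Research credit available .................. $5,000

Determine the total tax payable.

$56,940

Standard income tax:
  $53,000 × 9% = $4,770
  $106,000 × 17% = $18,020
  $145,000 × 27% = $39,150
  → $61,940
  Less research credit $5,000 → $56,940

Minimum tax:
  Adjusted income: $304,000 + $26,000 + $75,000 + $16,000 = $421,000
  Exemption: $89,000 − 25% × ($421,000 − $212,000) = $89,000 − $52,250 = $36,750
  Base: $421,000 − $36,750 = $384,250
  $384,250 × 10% = $38,425

$56,940 > $38,425, so the standard income tax governs.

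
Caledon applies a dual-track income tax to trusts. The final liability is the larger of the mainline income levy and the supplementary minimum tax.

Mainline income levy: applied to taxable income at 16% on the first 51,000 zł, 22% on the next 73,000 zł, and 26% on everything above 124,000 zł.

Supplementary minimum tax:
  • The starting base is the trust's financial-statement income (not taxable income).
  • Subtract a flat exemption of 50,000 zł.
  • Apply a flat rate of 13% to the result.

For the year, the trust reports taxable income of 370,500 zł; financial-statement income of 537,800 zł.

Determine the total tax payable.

Supplementary minimum tax:
  Base (financial-statement income): 537,800 zł
  Less exemption 50,000 zł → base 487,800 zł
  487,800 zł × 13% = 63,414 zł

Mainline income levy:
  51,000 zł × 16% = 8,160 zł
  73,000 zł × 22% = 16,060 zł
  246,500 zł × 26% = 64,090 zł
  → 88,310 zł

88,310 zł > 63,414 zł, so the mainline income levy governs.

88,310 zł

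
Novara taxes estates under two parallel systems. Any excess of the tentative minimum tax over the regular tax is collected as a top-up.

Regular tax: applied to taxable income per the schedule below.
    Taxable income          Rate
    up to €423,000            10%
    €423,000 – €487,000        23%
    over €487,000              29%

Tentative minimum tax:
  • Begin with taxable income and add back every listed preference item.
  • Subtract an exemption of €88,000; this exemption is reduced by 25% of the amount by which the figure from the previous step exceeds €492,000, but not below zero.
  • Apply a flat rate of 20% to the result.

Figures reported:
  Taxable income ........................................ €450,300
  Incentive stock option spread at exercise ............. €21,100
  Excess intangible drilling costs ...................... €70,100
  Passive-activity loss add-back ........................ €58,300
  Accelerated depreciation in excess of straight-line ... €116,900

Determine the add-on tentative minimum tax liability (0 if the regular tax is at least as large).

€88,396

Tentative minimum tax:
  Adjusted income: €450,300 + €21,100 + €70,100 + €58,300 + €116,900 = €716,700
  Exemption: €88,000 − 25% × (€716,700 − €492,000) = €88,000 − €56,175 = €31,825
  Base: €716,700 − €31,825 = €684,875
  €684,875 × 20% = €136,975

Regular tax:
  €423,000 × 10% = €42,300
  €27,300 × 23% = €6,279
  → €48,579

Excess of tentative minimum tax over regular tax: €136,975 − €48,579 = €88,396.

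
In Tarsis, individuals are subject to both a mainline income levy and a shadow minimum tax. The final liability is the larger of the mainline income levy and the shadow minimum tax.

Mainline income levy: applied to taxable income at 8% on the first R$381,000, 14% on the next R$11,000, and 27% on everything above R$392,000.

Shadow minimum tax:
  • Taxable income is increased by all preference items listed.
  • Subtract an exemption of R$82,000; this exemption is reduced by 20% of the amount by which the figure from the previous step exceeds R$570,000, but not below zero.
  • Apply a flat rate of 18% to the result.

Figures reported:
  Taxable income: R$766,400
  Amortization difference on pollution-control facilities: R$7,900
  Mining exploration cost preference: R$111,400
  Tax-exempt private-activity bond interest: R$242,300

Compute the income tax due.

R$203,040

Mainline income levy:
  R$381,000 × 8% = R$30,480
  R$11,000 × 14% = R$1,540
  R$374,400 × 27% = R$101,088
  → R$133,108

Shadow minimum tax:
  Adjusted income: R$766,400 + R$7,900 + R$111,400 + R$242,300 = R$1,128,000
  Exemption: 20% × (R$1,128,000 − R$570,000) = R$111,600 ≥ R$82,000, so the exemption is fully phased out
  Base: R$1,128,000 − R$0 = R$1,128,000
  R$1,128,000 × 18% = R$203,040

R$203,040 > R$133,108, so the shadow minimum tax is the binding amount.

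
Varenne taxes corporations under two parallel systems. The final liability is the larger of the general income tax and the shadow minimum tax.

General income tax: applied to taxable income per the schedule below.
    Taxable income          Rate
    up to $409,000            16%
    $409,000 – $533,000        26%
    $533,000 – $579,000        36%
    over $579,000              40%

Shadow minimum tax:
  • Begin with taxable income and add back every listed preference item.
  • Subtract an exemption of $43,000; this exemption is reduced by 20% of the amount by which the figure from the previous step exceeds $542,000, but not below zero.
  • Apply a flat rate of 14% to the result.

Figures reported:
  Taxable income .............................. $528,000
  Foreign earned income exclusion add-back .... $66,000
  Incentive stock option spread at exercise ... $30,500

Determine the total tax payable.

Shadow minimum tax:
  Adjusted income: $528,000 + $66,000 + $30,500 = $624,500
  Exemption: $43,000 − 20% × ($624,500 − $542,000) = $43,000 − $16,500 = $26,500
  Base: $624,500 − $26,500 = $598,000
  $598,000 × 14% = $83,720

General income tax:
  $409,000 × 16% = $65,440
  $119,000 × 26% = $30,940
  → $96,380

$96,380 > $83,720, so the general income tax governs.

$96,380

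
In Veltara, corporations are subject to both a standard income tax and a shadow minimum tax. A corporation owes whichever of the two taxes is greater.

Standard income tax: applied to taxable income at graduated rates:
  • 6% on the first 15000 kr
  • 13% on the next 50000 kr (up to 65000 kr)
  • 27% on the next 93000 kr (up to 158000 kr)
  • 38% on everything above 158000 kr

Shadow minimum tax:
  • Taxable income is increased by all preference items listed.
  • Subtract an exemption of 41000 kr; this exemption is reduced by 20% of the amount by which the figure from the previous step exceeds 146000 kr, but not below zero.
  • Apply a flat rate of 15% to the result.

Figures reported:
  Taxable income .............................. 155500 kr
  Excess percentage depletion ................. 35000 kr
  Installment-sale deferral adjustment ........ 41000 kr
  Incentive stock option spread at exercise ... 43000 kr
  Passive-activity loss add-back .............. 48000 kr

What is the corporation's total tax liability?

47520 kr

Standard income tax:
  15000 kr × 6% = 900 kr
  50000 kr × 13% = 6500 kr
  90500 kr × 27% = 24435 kr
  → 31835 kr

Shadow minimum tax:
  Adjusted income: 155500 kr + 35000 kr + 41000 kr + 43000 kr + 48000 kr = 322500 kr
  Exemption: 41000 kr − 20% × (322500 kr − 146000 kr) = 41000 kr − 35300 kr = 5700 kr
  Base: 322500 kr − 5700 kr = 316800 kr
  316800 kr × 15% = 47520 kr

47520 kr > 31835 kr, so the shadow minimum tax is the binding amount.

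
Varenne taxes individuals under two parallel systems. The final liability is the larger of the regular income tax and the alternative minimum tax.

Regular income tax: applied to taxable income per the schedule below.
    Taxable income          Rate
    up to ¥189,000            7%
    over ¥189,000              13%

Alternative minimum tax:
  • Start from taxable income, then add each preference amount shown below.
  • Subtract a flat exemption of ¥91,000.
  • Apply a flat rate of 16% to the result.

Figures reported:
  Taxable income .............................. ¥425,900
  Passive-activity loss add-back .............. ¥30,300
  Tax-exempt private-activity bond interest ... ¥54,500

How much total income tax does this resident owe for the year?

Regular income tax:
  ¥189,000 × 7% = ¥13,230
  ¥236,900 × 13% = ¥30,797
  → ¥44,027

Alternative minimum tax:
  Adjusted income: ¥425,900 + ¥30,300 + ¥54,500 = ¥510,700
  Less exemption ¥91,000 → base ¥419,700
  ¥419,700 × 16% = ¥67,152

¥67,152 > ¥44,027, so the alternative minimum tax is the binding amount.

¥67,152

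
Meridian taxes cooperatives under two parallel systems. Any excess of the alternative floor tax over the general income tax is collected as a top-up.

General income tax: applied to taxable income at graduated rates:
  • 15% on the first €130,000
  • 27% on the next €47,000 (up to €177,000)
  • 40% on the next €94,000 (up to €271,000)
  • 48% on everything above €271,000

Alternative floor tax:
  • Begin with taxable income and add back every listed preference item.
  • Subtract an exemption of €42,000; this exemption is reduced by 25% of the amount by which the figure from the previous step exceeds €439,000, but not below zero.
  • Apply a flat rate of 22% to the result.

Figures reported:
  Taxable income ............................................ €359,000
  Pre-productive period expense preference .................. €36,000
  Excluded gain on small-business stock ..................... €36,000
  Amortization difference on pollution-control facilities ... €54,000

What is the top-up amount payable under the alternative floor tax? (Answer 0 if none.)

€0

General income tax:
  €130,000 × 15% = €19,500
  €47,000 × 27% = €12,690
  €94,000 × 40% = €37,600
  €88,000 × 48% = €42,240
  → €112,030

Alternative floor tax:
  Adjusted income: €359,000 + €36,000 + €36,000 + €54,000 = €485,000
  Exemption: €42,000 − 25% × (€485,000 − €439,000) = €42,000 − €11,500 = €30,500
  Base: €485,000 − €30,500 = €454,500
  €454,500 × 22% = €99,990

€99,990 ≤ €112,030, so no add-on is due.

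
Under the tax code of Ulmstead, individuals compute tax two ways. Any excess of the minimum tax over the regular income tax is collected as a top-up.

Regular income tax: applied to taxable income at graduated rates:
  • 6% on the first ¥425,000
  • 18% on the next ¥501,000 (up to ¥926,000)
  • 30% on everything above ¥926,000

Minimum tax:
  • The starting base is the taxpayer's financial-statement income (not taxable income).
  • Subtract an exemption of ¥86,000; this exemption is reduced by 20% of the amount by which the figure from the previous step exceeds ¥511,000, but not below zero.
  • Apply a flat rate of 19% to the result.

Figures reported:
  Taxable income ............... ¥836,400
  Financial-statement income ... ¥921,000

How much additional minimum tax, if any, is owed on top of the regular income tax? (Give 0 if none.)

¥74,678

Minimum tax:
  Base (financial-statement income): ¥921,000
  Exemption: ¥86,000 − 20% × (¥921,000 − ¥511,000) = ¥86,000 − ¥82,000 = ¥4,000
  Base: ¥921,000 − ¥4,000 = ¥917,000
  ¥917,000 × 19% = ¥174,230

Regular income tax:
  ¥425,000 × 6% = ¥25,500
  ¥411,400 × 18% = ¥74,052
  → ¥99,552

Excess of minimum tax over regular income tax: ¥174,230 − ¥99,552 = ¥74,678.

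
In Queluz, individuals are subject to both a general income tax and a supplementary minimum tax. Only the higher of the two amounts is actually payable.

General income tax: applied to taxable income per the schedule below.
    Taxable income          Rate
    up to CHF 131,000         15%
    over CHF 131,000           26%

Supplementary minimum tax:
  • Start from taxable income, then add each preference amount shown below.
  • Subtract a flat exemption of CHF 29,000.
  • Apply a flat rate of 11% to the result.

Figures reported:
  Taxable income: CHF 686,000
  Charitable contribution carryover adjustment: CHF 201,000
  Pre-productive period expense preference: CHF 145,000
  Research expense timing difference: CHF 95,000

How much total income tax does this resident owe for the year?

CHF 163,950

General income tax:
  CHF 131,000 × 15% = CHF 19,650
  CHF 555,000 × 26% = CHF 144,300
  → CHF 163,950

Supplementary minimum tax:
  Adjusted income: CHF 686,000 + CHF 201,000 + CHF 145,000 + CHF 95,000 = CHF 1,127,000
  Less exemption CHF 29,000 → base CHF 1,098,000
  CHF 1,098,000 × 11% = CHF 120,780

CHF 163,950 > CHF 120,780, so the general income tax governs.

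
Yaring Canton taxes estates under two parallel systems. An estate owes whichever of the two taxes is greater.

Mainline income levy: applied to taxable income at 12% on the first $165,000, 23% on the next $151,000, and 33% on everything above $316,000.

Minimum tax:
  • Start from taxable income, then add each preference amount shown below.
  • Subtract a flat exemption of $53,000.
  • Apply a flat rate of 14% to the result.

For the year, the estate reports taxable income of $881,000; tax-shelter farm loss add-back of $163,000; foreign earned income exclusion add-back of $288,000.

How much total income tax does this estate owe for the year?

Minimum tax:
  Adjusted income: $881,000 + $163,000 + $288,000 = $1,332,000
  Less exemption $53,000 → base $1,279,000
  $1,279,000 × 14% = $179,060

Mainline income levy:
  $165,000 × 12% = $19,800
  $151,000 × 23% = $34,730
  $565,000 × 33% = $186,450
  → $240,980

$240,980 > $179,060, so the mainline income levy governs.

$240,980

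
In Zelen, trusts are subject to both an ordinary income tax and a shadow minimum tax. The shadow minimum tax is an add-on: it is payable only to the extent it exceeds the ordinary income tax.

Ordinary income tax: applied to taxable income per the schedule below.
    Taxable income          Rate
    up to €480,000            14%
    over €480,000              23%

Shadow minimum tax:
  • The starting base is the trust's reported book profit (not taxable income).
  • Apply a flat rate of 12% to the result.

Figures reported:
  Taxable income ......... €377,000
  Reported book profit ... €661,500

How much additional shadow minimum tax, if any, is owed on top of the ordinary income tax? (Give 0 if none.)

€26,600

Shadow minimum tax:
  Base (reported book profit): €661,500
  €661,500 × 12% = €79,380

Ordinary income tax:
  €377,000 × 14% = €52,780

Excess of shadow minimum tax over ordinary income tax: €79,380 − €52,780 = €26,600.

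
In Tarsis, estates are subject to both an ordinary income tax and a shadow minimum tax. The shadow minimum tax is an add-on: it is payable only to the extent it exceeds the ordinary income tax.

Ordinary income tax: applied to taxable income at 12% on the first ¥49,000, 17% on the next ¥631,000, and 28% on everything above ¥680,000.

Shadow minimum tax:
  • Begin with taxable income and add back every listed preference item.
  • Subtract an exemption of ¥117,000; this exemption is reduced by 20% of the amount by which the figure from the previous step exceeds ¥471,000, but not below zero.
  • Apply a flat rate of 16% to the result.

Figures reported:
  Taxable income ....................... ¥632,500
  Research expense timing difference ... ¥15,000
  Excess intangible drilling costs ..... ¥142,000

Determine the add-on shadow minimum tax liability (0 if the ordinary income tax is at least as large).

Ordinary income tax:
  ¥49,000 × 12% = ¥5,880
  ¥583,500 × 17% = ¥99,195
  → ¥105,075

Shadow minimum tax:
  Adjusted income: ¥632,500 + ¥15,000 + ¥142,000 = ¥789,500
  Exemption: ¥117,000 − 20% × (¥789,500 − ¥471,000) = ¥117,000 − ¥63,700 = ¥53,300
  Base: ¥789,500 − ¥53,300 = ¥736,200
  ¥736,200 × 16% = ¥117,792

Excess of shadow minimum tax over ordinary income tax: ¥117,792 − ¥105,075 = ¥12,717.

¥12,717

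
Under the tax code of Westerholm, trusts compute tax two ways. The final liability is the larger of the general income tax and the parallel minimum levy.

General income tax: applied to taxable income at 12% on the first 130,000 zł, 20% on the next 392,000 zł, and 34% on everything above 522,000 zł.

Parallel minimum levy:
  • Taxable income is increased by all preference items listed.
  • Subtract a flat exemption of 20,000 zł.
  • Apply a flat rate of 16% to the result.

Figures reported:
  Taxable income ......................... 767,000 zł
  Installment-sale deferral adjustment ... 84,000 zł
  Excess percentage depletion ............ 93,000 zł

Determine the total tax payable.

Parallel minimum levy:
  Adjusted income: 767,000 zł + 84,000 zł + 93,000 zł = 944,000 zł
  Less exemption 20,000 zł → base 924,000 zł
  924,000 zł × 16% = 147,840 zł

General income tax:
  130,000 zł × 12% = 15,600 zł
  392,000 zł × 20% = 78,400 zł
  245,000 zł × 34% = 83,300 zł
  → 177,300 zł

177,300 zł > 147,840 zł, so the general income tax governs.

177,300 zł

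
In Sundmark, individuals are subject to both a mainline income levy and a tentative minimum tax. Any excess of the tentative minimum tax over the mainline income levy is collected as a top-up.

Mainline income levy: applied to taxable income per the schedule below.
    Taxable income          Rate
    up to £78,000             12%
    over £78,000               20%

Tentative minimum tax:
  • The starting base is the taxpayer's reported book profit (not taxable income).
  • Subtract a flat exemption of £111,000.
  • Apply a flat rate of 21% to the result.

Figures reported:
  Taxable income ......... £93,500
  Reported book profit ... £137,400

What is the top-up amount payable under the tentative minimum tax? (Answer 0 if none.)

Tentative minimum tax:
  Base (reported book profit): £137,400
  Less exemption £111,000 → base £26,400
  £26,400 × 21% = £5,544

Mainline income levy:
  £78,000 × 12% = £9,360
  £15,500 × 20% = £3,100
  → £12,460

£5,544 ≤ £12,460, so no add-on is due.

£0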